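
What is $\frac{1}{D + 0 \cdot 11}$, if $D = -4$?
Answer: $- \frac{1}{4} \approx -0.25$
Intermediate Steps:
$\frac{1}{D + 0 \cdot 11} = \frac{1}{-4 + 0 \cdot 11} = \frac{1}{-4 + 0} = \frac{1}{-4} = - \frac{1}{4}$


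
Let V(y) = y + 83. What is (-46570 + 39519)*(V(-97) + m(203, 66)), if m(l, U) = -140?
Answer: 1085854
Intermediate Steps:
V(y) = 83 + y
(-46570 + 39519)*(V(-97) + m(203, 66)) = (-46570 + 39519)*((83 - 97) - 140) = -7051*(-14 - 140) = -7051*(-154) = 1085854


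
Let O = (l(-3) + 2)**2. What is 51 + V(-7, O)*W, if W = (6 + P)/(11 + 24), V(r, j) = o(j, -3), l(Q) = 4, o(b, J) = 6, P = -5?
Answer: 1791/35 ≈ 51.171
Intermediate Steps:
O = 36 (O = (4 + 2)**2 = 6**2 = 36)
V(r, j) = 6
W = 1/35 (W = (6 - 5)/(11 + 24) = 1/35 ≈ 0.028571)
51 + V(-7, O)*W = 51 + 6*(1/35) = 51 + 6/35 = 1791/35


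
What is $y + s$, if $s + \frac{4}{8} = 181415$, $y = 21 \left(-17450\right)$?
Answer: $- \frac{370071}{2} \approx -1.8504 \cdot 10^{5}$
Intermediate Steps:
$y = -366450$
$s = \frac{362829}{2}$ ($s = - \frac{1}{2} + 181415 = \frac{362829}{2} \approx 1.8141 \cdot 10^{5}$)
$y + s = -366450 + \frac{362829}{2} = - \frac{370071}{2}$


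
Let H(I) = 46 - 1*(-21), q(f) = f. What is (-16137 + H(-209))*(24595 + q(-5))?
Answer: -395161300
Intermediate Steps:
H(I) = 67 (H(I) = 46 + 21 = 67)
(-16137 + H(-209))*(24595 + q(-5)) = (-16137 + 67)*(24595 - 5) = -16070*24590 = -395161300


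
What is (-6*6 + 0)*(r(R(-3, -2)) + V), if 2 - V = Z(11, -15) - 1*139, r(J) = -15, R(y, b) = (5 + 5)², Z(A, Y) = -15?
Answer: -5076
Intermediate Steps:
R(y, b) = 100 (R(y, b) = 10² = 100)
V = 156 (V = 2 - (-15 - 1*139) = 2 - (-15 - 139) = 2 - 1*(-154) = 2 + 154 = 156)
(-6*6 + 0)*(r(R(-3, -2)) + V) = (-6*6 + 0)*(-15 + 156) = (-36 + 0)*141 = -36*141 = -5076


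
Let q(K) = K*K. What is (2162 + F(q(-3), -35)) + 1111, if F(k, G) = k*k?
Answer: 3354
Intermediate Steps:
q(K) = K²
F(k, G) = k²
(2162 + F(q(-3), -35)) + 1111 = (2162 + ((-3)²)²) + 1111 = (2162 + 9²) + 1111 = (2162 + 81) + 1111 = 2243 + 1111 = 3354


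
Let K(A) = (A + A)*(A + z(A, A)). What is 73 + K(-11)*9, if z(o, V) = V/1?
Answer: 4429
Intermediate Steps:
z(o, V) = V (z(o, V) = V*1 = V)
K(A) = 4*A**2 (K(A) = (A + A)*(A + A) = (2*A)*(2*A) = 4*A**2)
73 + K(-11)*9 = 73 + (4*(-11)**2)*9 = 73 + (4*121)*9 = 73 + 484*9 = 73 + 4356 = 4429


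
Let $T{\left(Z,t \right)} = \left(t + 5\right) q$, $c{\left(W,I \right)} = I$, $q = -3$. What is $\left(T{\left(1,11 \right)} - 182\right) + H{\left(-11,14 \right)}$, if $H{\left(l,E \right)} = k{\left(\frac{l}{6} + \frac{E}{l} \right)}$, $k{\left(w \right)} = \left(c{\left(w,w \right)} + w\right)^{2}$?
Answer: $- \frac{208445}{1089} \approx -191.41$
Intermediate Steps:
$T{\left(Z,t \right)} = -15 - 3 t$ ($T{\left(Z,t \right)} = \left(t + 5\right) \left(-3\right) = \left(5 + t\right) \left(-3\right) = -15 - 3 t$)
$k{\left(w \right)} = 4 w^{2}$ ($k{\left(w \right)} = \left(w + w\right)^{2} = \left(2 w\right)^{2} = 4 w^{2}$)
$H{\left(l,E \right)} = 4 \left(\frac{l}{6} + \frac{E}{l}\right)^{2}$
$\left(T{\left(1,11 \right)} - 182\right) + H{\left(-11,14 \right)} = \left(\left(-15 - 33\right) - 182\right) + \frac{\left(\left(-11\right)^{2} + 6 \cdot 14\right)^{2}}{9 \cdot 121} = \left(\left(-15 - 33\right) - 182\right) + \frac{1}{9} \cdot \frac{1}{121} \left(121 + 84\right)^{2} = \left(-48 - 182\right) + \frac{1}{9} \cdot \frac{1}{121} \cdot 205^{2} = -230 + \frac{1}{9} \cdot \frac{1}{121} \cdot 42025 = -230 + \frac{42025}{1089} = - \frac{208445}{1089}$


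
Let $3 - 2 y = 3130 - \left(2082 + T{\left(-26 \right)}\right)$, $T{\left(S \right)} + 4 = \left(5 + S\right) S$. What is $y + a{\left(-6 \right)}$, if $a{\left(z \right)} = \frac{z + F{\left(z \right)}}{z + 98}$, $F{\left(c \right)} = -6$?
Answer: $- \frac{11575}{46} \approx -251.63$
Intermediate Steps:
$T{\left(S \right)} = -4 + S \left(5 + S\right)$ ($T{\left(S \right)} = -4 + \left(5 + S\right) S = -4 + S \left(5 + S\right)$)
$y = - \frac{503}{2}$ ($y = \frac{3}{2} - \frac{3130 - \left(2082 + \left(-4 + \left(-26\right)^{2} + 5 \left(-26\right)\right)\right)}{2} = \frac{3}{2} - \frac{3130 - \left(2082 - -542\right)}{2} = \frac{3}{2} - \frac{3130 - \left(2082 + 542\right)}{2} = \frac{3}{2} - \frac{3130 - 2624}{2} = \frac{3}{2} - 253 = - \frac{503}{2} \approx -251.5$)
$a{\left(z \right)} = \frac{-6 + z}{98 + z}$ ($a{\left(z \right)} = \frac{z - 6}{z + 98} = \frac{-6 + z}{98 + z}$)
$y + a{\left(-6 \right)} = - \frac{503}{2} + \frac{-6 - 6}{98 - 6} = - \frac{503}{2} + \frac{1}{92} \left(-12\right) = - \frac{503}{2} - \frac{3}{23} = - \frac{11575}{46}$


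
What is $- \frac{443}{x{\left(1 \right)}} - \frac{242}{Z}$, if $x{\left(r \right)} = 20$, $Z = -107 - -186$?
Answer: $- \frac{39837}{1580} \approx -25.213$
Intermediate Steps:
$Z = 79$ ($Z = -107 + 186 = 79$)
$- \frac{443}{x{\left(1 \right)}} - \frac{242}{Z} = - \frac{443}{20} - \frac{242}{79} = - \frac{39837}{1580}$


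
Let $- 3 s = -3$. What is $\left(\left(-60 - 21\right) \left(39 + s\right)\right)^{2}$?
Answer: $10497600$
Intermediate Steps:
$s = 1$ ($s = \left(- \frac{1}{3}\right) \left(-3\right) = 1$)
$\left(\left(-60 - 21\right) \left(39 + s\right)\right)^{2} = \left(\left(-60 - 21\right) \left(39 + 1\right)\right)^{2} = \left(\left(-81\right) 40\right)^{2} = \left(-3240\right)^{2} = 10497600$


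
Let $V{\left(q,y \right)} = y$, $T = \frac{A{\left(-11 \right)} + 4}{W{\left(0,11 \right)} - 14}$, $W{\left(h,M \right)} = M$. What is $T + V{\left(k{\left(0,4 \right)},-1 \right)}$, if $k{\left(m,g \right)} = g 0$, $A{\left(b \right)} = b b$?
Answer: $- \frac{128}{3} \approx -42.667$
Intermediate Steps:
$A{\left(b \right)} = b^{2}$
$k{\left(m,g \right)} = 0$
$T = - \frac{125}{3}$ ($T = \frac{\left(-11\right)^{2} + 4}{11 - 14} = \frac{121 + 4}{-3} = 125 \left(- \frac{1}{3}\right) = - \frac{125}{3} \approx -41.667$)
$T + V{\left(k{\left(0,4 \right)},-1 \right)} = - \frac{125}{3} - 1 = - \frac{128}{3}$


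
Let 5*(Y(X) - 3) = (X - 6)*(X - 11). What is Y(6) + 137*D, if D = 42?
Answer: 5757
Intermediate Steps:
Y(X) = 3 + (-11 + X)*(-6 + X)/5 (Y(X) = 3 + ((X - 6)*(X - 11))/5 = 3 + ((-6 + X)*(-11 + X))/5 = 3 + ((-11 + X)*(-6 + X))/5 = 3 + (-11 + X)*(-6 + X)/5)
Y(6) + 137*D = (81/5 - 17/5*6 + (⅕)*6²) + 137*42 = (81/5 - 102/5 + (⅕)*36) + 5754 = (81/5 - 102/5 + 36/5) + 5754 = 3 + 5754 = 5757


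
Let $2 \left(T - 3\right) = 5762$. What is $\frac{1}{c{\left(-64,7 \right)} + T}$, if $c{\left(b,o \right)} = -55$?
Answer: $\frac{1}{2829} \approx 0.00035348$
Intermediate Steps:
$T = 2884$ ($T = 3 + \frac{1}{2} \cdot 5762 = 3 + 2881 = 2884$)
$\frac{1}{c{\left(-64,7 \right)} + T} = \frac{1}{-55 + 2884} = \frac{1}{2829}$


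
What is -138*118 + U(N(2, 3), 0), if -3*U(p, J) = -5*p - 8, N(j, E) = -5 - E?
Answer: -48884/3 ≈ -16295.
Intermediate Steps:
U(p, J) = 8/3 + 5*p/3 (U(p, J) = -(-5*p - 8)/3 = -(-8 - 5*p)/3 = 8/3 + 5*p/3)
-138*118 + U(N(2, 3), 0) = -138*118 + (8/3 + 5*(-5 - 1*3)/3) = -16284 + (8/3 + 5*(-5 - 3)/3) = -16284 + (8/3 + (5/3)*(-8)) = -16284 + (8/3 - 40/3) = -16284 - 32/3 = -48884/3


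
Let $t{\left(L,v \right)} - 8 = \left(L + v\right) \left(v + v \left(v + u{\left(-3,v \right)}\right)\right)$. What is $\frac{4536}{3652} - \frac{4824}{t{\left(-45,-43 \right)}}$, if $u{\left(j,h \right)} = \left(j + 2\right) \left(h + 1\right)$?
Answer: $- \frac{549405}{913} \approx -601.76$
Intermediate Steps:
$u{\left(j,h \right)} = \left(1 + h\right) \left(2 + j\right)$ ($u{\left(j,h \right)} = \left(2 + j\right) \left(1 + h\right) = \left(1 + h\right) \left(2 + j\right)$)
$t{\left(L,v \right)} = 8$ ($t{\left(L,v \right)} = 8 + \left(L + v\right) \left(v + v \left(v + \left(2 - 3 + 2 v + v \left(-3\right)\right)\right)\right) = 8 + \left(L + v\right) \left(v + v \left(v + \left(2 - 3 + 2 v - 3 v\right)\right)\right) = 8 + \left(L + v\right) \left(v + v \left(v - \left(1 + v\right)\right)\right) = 8 + \left(L + v\right) \left(v + v \left(-1\right)\right) = 8 + \left(L + v\right) \left(v - v\right) = 8 + \left(L + v\right) 0 = 8 + 0 = 8$)
$\frac{4536}{3652} - \frac{4824}{t{\left(-45,-43 \right)}} = \frac{4536}{3652} - \frac{4824}{8} = 4536 \cdot \frac{1}{3652} - 603 = \frac{1134}{913} - 603 = - \frac{549405}{913}$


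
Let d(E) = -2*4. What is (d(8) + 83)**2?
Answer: 5625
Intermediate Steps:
d(E) = -8
(d(8) + 83)**2 = (-8 + 83)**2 = 75**2 = 5625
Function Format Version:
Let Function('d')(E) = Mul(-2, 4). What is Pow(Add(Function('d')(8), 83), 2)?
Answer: 5625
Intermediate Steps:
Function('d')(E) = -8
Pow(Add(Function('d')(8), 83), 2) = Pow(Add(-8, 83), 2) = Pow(75, 2) = 5625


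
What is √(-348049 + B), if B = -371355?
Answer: 2*I*√179851 ≈ 848.18*I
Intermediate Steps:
√(-348049 + B) = √(-348049 - 371355) = √(-719404) = 2*I*√179851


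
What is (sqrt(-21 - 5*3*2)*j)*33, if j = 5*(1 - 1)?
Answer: 0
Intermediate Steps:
j = 0 (j = 5*0 = 0)
(sqrt(-21 - 5*3*2)*j)*33 = (sqrt(-21 - 5*3*2)*0)*33 = (sqrt(-21 - 15*2)*0)*33 = (sqrt(-21 - 30)*0)*33 = (sqrt(-51)*0)*33 = ((I*sqrt(51))*0)*33 = 0*33 = 0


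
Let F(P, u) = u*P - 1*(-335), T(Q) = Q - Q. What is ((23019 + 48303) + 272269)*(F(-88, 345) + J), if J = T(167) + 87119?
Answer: 19616984554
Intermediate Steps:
T(Q) = 0
F(P, u) = 335 + P*u (F(P, u) = P*u + 335 = 335 + P*u)
J = 87119 (J = 0 + 87119 = 87119)
((23019 + 48303) + 272269)*(F(-88, 345) + J) = ((23019 + 48303) + 272269)*((335 - 88*345) + 87119) = (71322 + 272269)*((335 - 30360) + 87119) = 343591*(-30025 + 87119) = 343591*57094 = 19616984554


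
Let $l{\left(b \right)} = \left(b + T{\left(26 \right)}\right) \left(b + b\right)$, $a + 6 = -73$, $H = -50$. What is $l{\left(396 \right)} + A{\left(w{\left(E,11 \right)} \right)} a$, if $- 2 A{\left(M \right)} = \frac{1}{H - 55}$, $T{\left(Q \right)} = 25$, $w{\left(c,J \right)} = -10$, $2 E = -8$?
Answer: $\frac{70020641}{210} \approx 3.3343 \cdot 10^{5}$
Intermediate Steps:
$E = -4$ ($E = \frac{1}{2} \left(-8\right) = -4$)
$a = -79$ ($a = -6 - 73 = -79$)
$A{\left(M \right)} = \frac{1}{210}$ ($A{\left(M \right)} = - \frac{1}{2 \left(-50 - 55\right)} = - \frac{1}{2 \left(-105\right)} = \left(- \frac{1}{2}\right) \left(- \frac{1}{105}\right) = \frac{1}{210}$)
$l{\left(b \right)} = 2 b \left(25 + b\right)$ ($l{\left(b \right)} = \left(b + 25\right) \left(b + b\right) = \left(25 + b\right) 2 b = 2 b \left(25 + b\right)$)
$l{\left(396 \right)} + A{\left(w{\left(E,11 \right)} \right)} a = 2 \cdot 396 \left(25 + 396\right) + \frac{1}{210} \left(-79\right) = 2 \cdot 396 \cdot 421 - \frac{79}{210} = 333432 - \frac{79}{210} = \frac{70020641}{210}$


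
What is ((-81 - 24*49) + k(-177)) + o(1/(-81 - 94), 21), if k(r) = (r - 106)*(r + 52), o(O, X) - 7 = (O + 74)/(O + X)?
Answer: 125388199/3674 ≈ 34129.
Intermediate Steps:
o(O, X) = 7 + (74 + O)/(O + X) (o(O, X) = 7 + (O + 74)/(O + X) = 7 + (74 + O)/(O + X))
k(r) = (-106 + r)*(52 + r)
((-81 - 24*49) + k(-177)) + o(1/(-81 - 94), 21) = ((-81 - 24*49) + (-5512 + (-177)**2 - 54*(-177))) + (74 + 7*21 + 8/(-81 - 94))/(1/(-81 - 94) + 21) = ((-81 - 1176) + (-5512 + 31329 + 9558)) + (74 + 147 + 8/(-175))/(1/(-175) + 21) = (-1257 + 35375) + (74 + 147 + 8*(-1/175))/(-1/175 + 21) = 34118 + (74 + 147 - 8/175)/(3674/175) = 34118 + (175/3674)*(38667/175) = 34118 + 38667/3674 = 125388199/3674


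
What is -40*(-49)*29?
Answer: 56840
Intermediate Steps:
-40*(-49)*29 = 1960*29 = 56840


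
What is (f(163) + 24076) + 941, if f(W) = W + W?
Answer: 25343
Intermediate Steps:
f(W) = 2*W
(f(163) + 24076) + 941 = (2*163 + 24076) + 941 = (326 + 24076) + 941 = 24402 + 941 = 25343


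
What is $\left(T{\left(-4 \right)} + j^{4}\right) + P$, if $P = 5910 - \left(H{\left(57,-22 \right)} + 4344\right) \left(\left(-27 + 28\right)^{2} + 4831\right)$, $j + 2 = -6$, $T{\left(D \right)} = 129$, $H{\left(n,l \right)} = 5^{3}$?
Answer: $-21584073$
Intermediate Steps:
$H{\left(n,l \right)} = 125$
$j = -8$ ($j = -2 - 6 = -8$)
$P = -21588298$ ($P = 5910 - \left(125 + 4344\right) \left(\left(-27 + 28\right)^{2} + 4831\right) = 5910 - 4469 \left(1^{2} + 4831\right) = 5910 - 4469 \left(1 + 4831\right) = 5910 - 4469 \cdot 4832 = 5910 - 21594208 = -21588298$)
$\left(T{\left(-4 \right)} + j^{4}\right) + P = \left(129 + \left(-8\right)^{4}\right) - 21588298 = \left(129 + 4096\right) - 21588298 = 4225 - 21588298 = -21584073$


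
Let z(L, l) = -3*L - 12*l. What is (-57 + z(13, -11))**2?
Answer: 1296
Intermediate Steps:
z(L, l) = -12*l - 3*L
(-57 + z(13, -11))**2 = (-57 + (-12*(-11) - 3*13))**2 = (-57 + (132 - 39))**2 = (-57 + 93)**2 = 36**2 = 1296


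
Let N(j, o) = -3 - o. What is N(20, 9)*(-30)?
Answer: 360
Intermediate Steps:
N(20, 9)*(-30) = (-3 - 1*9)*(-30) = (-3 - 9)*(-30) = -12*(-30) = 360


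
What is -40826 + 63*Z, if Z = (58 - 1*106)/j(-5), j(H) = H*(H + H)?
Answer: -1022162/25 ≈ -40887.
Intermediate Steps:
j(H) = 2*H² (j(H) = H*(2*H) = 2*H²)
Z = -24/25 (Z = (58 - 1*106)/((2*(-5)²)) = (58 - 106)/((2*25)) = -48/50 = -48*1/50 = -24/25 ≈ -0.96000)
-40826 + 63*Z = -40826 + 63*(-24/25) = -40826 - 1512/25 = -1022162/25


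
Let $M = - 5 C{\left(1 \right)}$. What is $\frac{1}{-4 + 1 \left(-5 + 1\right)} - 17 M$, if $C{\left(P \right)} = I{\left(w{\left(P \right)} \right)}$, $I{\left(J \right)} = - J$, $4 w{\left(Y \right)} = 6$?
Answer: $- \frac{1021}{8} \approx -127.63$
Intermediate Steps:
$w{\left(Y \right)} = \frac{3}{2}$ ($w{\left(Y \right)} = \frac{1}{4} \cdot 6 = \frac{3}{2}$)
$C{\left(P \right)} = - \frac{3}{2}$ ($C{\left(P \right)} = \left(-1\right) \frac{3}{2} = - \frac{3}{2}$)
$M = \frac{15}{2}$ ($M = \left(-5\right) \left(- \frac{3}{2}\right) = \frac{15}{2} \approx 7.5$)
$\frac{1}{-4 + 1 \left(-5 + 1\right)} - 17 M = \frac{1}{-4 + 1 \left(-5 + 1\right)} - \frac{255}{2} = \frac{1}{-4 + 1 \left(-4\right)} - \frac{255}{2} = \frac{1}{-4 - 4} - \frac{255}{2} = \frac{1}{-8} - \frac{255}{2} = - \frac{1}{8} - \frac{255}{2} = - \frac{1021}{8}$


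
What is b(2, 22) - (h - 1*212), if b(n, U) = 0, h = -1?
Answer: 213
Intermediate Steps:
b(2, 22) - (h - 1*212) = 0 - (-1 - 1*212) = 0 - (-1 - 212) = 0 - 1*(-213) = 0 + 213 = 213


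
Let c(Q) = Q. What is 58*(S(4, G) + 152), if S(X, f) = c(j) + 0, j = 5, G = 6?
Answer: 9106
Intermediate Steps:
S(X, f) = 5 (S(X, f) = 5 + 0 = 5)
58*(S(4, G) + 152) = 58*(5 + 152) = 58*157 = 9106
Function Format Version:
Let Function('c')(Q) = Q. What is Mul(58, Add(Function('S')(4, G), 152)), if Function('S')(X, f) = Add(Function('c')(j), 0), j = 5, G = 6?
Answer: 9106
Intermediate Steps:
Function('S')(X, f) = 5 (Function('S')(X, f) = Add(5, 0) = 5)
Mul(58, Add(Function('S')(4, G), 152)) = Mul(58, Add(5, 152)) = Mul(58, 157) = 9106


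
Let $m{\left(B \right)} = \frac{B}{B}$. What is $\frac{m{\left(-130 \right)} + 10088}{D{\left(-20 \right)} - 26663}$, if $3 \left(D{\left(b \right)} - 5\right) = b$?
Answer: $- \frac{30267}{79994} \approx -0.37837$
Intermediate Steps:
$D{\left(b \right)} = 5 + \frac{b}{3}$
$m{\left(B \right)} = 1$
$\frac{m{\left(-130 \right)} + 10088}{D{\left(-20 \right)} - 26663} = \frac{1 + 10088}{\left(5 + \frac{1}{3} \left(-20\right)\right) - 26663} = \frac{10089}{\left(5 - \frac{20}{3}\right) - 26663} = \frac{10089}{- \frac{5}{3} - 26663} = \frac{10089}{- \frac{79994}{3}} = 10089 \left(- \frac{3}{79994}\right) = - \frac{30267}{79994}$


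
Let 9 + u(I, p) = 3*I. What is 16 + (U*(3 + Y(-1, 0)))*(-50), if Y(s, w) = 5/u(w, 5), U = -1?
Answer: 1244/9 ≈ 138.22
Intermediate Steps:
u(I, p) = -9 + 3*I
Y(s, w) = 5/(-9 + 3*w)
16 + (U*(3 + Y(-1, 0)))*(-50) = 16 - (3 + 5/(3*(-3 + 0)))*(-50) = 16 - (3 + (5/3)/(-3))*(-50) = 16 - (3 + (5/3)*(-⅓))*(-50) = 16 - (3 - 5/9)*(-50) = 16 - 1*22/9*(-50) = 16 - 22/9*(-50) = 16 + 1100/9 = 1244/9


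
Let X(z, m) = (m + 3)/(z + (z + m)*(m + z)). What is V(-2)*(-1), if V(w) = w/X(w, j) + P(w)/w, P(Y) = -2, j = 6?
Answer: 19/9 ≈ 2.1111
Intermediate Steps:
X(z, m) = (3 + m)/(z + (m + z)²) (X(z, m) = (3 + m)/(z + (m + z)*(m + z)) = (3 + m)/(z + (m + z)²))
V(w) = -2/w + w*(w/9 + (6 + w)²/9) (V(w) = w/(((3 + 6)/(w + (6 + w)²))) - 2/w = w/((9/(w + (6 + w)²))) - 2/w = w*(w/9 + (6 + w)²/9) - 2/w = -2/w + w*(w/9 + (6 + w)²/9))
V(-2)*(-1) = ((⅑)*(-18 + (-2)²*(-2 + (6 - 2)²))/(-2))*(-1) = ((⅑)*(-½)*(-18 + 4*(-2 + 4²)))*(-1) = ((⅑)*(-½)*(-18 + 4*(-2 + 16)))*(-1) = ((⅑)*(-½)*(-18 + 4*14))*(-1) = ((⅑)*(-½)*(-18 + 56))*(-1) = ((⅑)*(-½)*38)*(-1) = -19/9*(-1) = 19/9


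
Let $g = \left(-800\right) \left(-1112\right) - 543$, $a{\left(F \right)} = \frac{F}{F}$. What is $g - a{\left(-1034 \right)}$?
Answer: $889056$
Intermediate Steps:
$a{\left(F \right)} = 1$
$g = 889057$ ($g = 889600 - 543 = 889057$)
$g - a{\left(-1034 \right)} = 889057 - 1 = 889056$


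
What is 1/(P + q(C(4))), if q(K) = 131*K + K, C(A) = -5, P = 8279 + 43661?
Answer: 1/51280 ≈ 1.9501e-5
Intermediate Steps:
P = 51940
q(K) = 132*K
1/(P + q(C(4))) = 1/(51940 + 132*(-5)) = 1/(51940 - 660) = 1/51280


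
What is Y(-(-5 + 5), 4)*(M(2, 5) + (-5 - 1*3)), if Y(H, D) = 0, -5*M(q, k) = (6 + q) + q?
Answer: 0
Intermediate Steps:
M(q, k) = -6/5 - 2*q/5 (M(q, k) = -((6 + q) + q)/5 = -(6 + 2*q)/5 = -6/5 - 2*q/5)
Y(-(-5 + 5), 4)*(M(2, 5) + (-5 - 1*3)) = 0*((-6/5 - ⅖*2) + (-5 - 1*3)) = 0*((-6/5 - ⅘) + (-5 - 3)) = 0*(-2 - 8) = 0*(-10) = 0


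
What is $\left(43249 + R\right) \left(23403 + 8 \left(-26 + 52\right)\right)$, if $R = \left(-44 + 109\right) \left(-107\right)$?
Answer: $856937634$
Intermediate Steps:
$R = -6955$ ($R = 65 \left(-107\right) = -6955$)
$\left(43249 + R\right) \left(23403 + 8 \left(-26 + 52\right)\right) = \left(43249 - 6955\right) \left(23403 + 8 \left(-26 + 52\right)\right) = 36294 \left(23403 + 8 \cdot 26\right) = 36294 \left(23403 + 208\right) = 36294 \cdot 23611 = 856937634$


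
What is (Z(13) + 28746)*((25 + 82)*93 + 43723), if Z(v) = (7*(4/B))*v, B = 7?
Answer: 1545703852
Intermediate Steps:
Z(v) = 4*v (Z(v) = (7*(4/7))*v = 4*v)
(Z(13) + 28746)*((25 + 82)*93 + 43723) = (4*13 + 28746)*((25 + 82)*93 + 43723) = (52 + 28746)*(107*93 + 43723) = 28798*(9951 + 43723) = 28798*53674 = 1545703852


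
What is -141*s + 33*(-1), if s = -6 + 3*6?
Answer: -1725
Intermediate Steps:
s = 12 (s = -6 + 18 = 12)
-141*s + 33*(-1) = -141*12 + 33*(-1) = -1692 - 33 = -1725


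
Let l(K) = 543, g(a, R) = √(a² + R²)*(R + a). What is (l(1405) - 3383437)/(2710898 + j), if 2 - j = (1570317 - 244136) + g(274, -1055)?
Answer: -2342178798393/596375717450 + 1321020107*√1188101/596375717450 ≈ -1.5129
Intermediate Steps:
g(a, R) = √(R² + a²)*(R + a)
j = -1326179 + 781*√1188101 (j = 2 - ((1570317 - 244136) + √((-1055)² + 274²)*(-1055 + 274)) = 2 - (1326181 + √(1113025 + 75076)*(-781)) = 2 - (1326181 + √1188101*(-781)) = 2 - (1326181 - 781*√1188101) = 2 + (-1326181 + 781*√1188101) = -1326179 + 781*√1188101 ≈ -4.7489e+5)
(l(1405) - 3383437)/(2710898 + j) = (543 - 3383437)/(2710898 + (-1326179 + 781*√1188101)) = -3382894/(1384719 + 781*√1188101)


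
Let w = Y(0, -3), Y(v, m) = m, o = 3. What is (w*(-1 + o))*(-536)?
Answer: 3216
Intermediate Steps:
w = -3
(w*(-1 + o))*(-536) = -3*(-1 + 3)*(-536) = -3*2*(-536) = -6*(-536) = 3216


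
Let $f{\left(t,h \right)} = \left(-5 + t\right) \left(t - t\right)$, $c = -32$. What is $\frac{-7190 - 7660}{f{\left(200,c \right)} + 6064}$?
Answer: $- \frac{7425}{3032} \approx -2.4489$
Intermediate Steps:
$f{\left(t,h \right)} = 0$ ($f{\left(t,h \right)} = \left(-5 + t\right) 0 = 0$)
$\frac{-7190 - 7660}{f{\left(200,c \right)} + 6064} = \frac{-7190 - 7660}{0 + 6064} = - \frac{14850}{6064} = \left(-14850\right) \frac{1}{6064} = - \frac{7425}{3032}$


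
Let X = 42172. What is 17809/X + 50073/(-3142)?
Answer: -1027861339/66252212 ≈ -15.514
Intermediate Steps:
17809/X + 50073/(-3142) = 17809/42172 + 50073/(-3142) = 17809*(1/42172) + 50073*(-1/3142) = 17809/42172 - 50073/3142 = -1027861339/66252212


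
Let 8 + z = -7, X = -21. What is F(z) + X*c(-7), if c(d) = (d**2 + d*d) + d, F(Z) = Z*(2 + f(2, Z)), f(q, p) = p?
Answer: -1716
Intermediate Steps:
z = -15 (z = -8 - 7 = -15)
F(Z) = Z*(2 + Z)
c(d) = d + 2*d**2 (c(d) = (d**2 + d**2) + d = 2*d**2 + d = d + 2*d**2)
F(z) + X*c(-7) = -15*(2 - 15) - (-147)*(1 + 2*(-7)) = -15*(-13) - (-147)*(1 - 14) = 195 - (-147)*(-13) = 195 - 21*91 = 195 - 1911 = -1716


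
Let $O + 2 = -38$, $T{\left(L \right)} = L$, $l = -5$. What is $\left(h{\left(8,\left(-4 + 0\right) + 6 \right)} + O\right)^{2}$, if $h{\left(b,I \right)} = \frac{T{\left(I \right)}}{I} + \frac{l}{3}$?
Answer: $\frac{14884}{9} \approx 1653.8$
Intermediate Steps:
$O = -40$ ($O = -2 - 38 = -40$)
$h{\left(b,I \right)} = - \frac{2}{3}$ ($h{\left(b,I \right)} = \frac{I}{I} - \frac{5}{3} = 1 - \frac{5}{3} = - \frac{2}{3}$)
$\left(h{\left(8,\left(-4 + 0\right) + 6 \right)} + O\right)^{2} = \left(- \frac{2}{3} - 40\right)^{2} = \left(- \frac{122}{3}\right)^{2} = \frac{14884}{9}$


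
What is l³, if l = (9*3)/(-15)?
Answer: -729/125 ≈ -5.8320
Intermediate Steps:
l = -9/5 (l = 27*(-1/15) = -9/5 ≈ -1.8000)
l³ = (-9/5)³ = -729/125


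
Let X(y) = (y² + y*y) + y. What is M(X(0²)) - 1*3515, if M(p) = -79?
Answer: -3594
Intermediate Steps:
X(y) = y + 2*y² (X(y) = (y² + y²) + y = 2*y² + y = y + 2*y²)
M(X(0²)) - 1*3515 = -79 - 1*3515 = -79 - 3515 = -3594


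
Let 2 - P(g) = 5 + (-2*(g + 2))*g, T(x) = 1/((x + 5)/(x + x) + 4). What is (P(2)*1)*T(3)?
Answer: 39/16 ≈ 2.4375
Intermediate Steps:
T(x) = 1/(4 + (5 + x)/(2*x)) (T(x) = 1/((5 + x)/((2*x)) + 4) = 1/((5 + x)*(1/(2*x)) + 4) = 1/((5 + x)/(2*x) + 4) = 1/(4 + (5 + x)/(2*x)))
P(g) = -3 - g*(-4 - 2*g) (P(g) = 2 - (5 + (-2*(g + 2))*g) = 2 - (5 + (-2*(2 + g))*g) = 2 - (5 + (-4 - 2*g)*g) = 2 - (5 + g*(-4 - 2*g)) = 2 + (-5 - g*(-4 - 2*g)) = -3 - g*(-4 - 2*g))
(P(2)*1)*T(3) = ((-3 + 2*2² + 4*2)*1)*(2*3/(5 + 9*3)) = ((-3 + 2*4 + 8)*1)*(2*3/(5 + 27)) = ((-3 + 8 + 8)*1)*(2*3/32) = (13*1)*(2*3*(1/32)) = 13*(3/16) = 39/16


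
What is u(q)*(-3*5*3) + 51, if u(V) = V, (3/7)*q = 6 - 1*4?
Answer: -159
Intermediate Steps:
q = 14/3 (q = 7*(6 - 1*4)/3 = 7*(6 - 4)/3 = (7/3)*2 = 14/3 ≈ 4.6667)
u(q)*(-3*5*3) + 51 = 14*(-3*5*3)/3 + 51 = 14*(-15*3)/3 + 51 = (14/3)*(-45) + 51 = -210 + 51 = -159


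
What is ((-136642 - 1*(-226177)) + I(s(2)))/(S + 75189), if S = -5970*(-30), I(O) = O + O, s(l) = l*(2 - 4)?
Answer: 89527/254289 ≈ 0.35207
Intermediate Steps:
s(l) = -2*l (s(l) = l*(-2) = -2*l)
I(O) = 2*O
S = 179100 (S = -1194*(-150) = 179100)
((-136642 - 1*(-226177)) + I(s(2)))/(S + 75189) = ((-136642 - 1*(-226177)) + 2*(-2*2))/(179100 + 75189) = ((-136642 + 226177) + 2*(-4))/254289 = (89535 - 8)*(1/254289) = 89527*(1/254289) = 89527/254289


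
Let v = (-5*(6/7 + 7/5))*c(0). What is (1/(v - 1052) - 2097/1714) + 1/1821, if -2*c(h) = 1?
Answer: -6217533527/5080263434 ≈ -1.2239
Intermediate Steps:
c(h) = -½ (c(h) = -½*1 = -½)
v = 79/14 (v = -5*(6/7 + 7/5)*(-½) = -5*79/35*(-½) = -79/7*(-½) = 79/14 ≈ 5.6429)
(1/(v - 1052) - 2097/1714) + 1/1821 = (1/(79/14 - 1052) - 2097/1714) + 1/1821 = (1/(-14649/14) - 2097*1/1714) + 1/1821 = (-14/14649 - 2097/1714) + 1/1821 = -30742949/25108386 + 1/1821 = -6217533527/5080263434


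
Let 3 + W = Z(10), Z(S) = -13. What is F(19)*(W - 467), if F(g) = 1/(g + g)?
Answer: -483/38 ≈ -12.711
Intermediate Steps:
W = -16 (W = -3 - 13 = -16)
F(g) = 1/(2*g)
F(19)*(W - 467) = ((1/2)/19)*(-16 - 467) = ((1/2)*(1/19))*(-483) = (1/38)*(-483) = -483/38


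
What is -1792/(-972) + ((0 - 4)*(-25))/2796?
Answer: 106409/56619 ≈ 1.8794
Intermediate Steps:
-1792/(-972) + ((0 - 4)*(-25))/2796 = -1792*(-1/972) - 4*(-25)*(1/2796) = 448/243 + 100*(1/2796) = 448/243 + 25/699 = 106409/56619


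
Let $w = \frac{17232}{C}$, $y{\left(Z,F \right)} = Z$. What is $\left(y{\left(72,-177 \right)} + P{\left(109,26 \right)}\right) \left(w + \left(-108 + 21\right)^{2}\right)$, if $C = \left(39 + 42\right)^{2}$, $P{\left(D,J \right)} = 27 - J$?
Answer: $\frac{1208817731}{2187} \approx 5.5273 \cdot 10^{5}$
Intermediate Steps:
$C = 6561$ ($C = 81^{2} = 6561$)
$w = \frac{5744}{2187}$ ($w = \frac{17232}{6561} = 17232 \cdot \frac{1}{6561} = \frac{5744}{2187} \approx 2.6264$)
$\left(y{\left(72,-177 \right)} + P{\left(109,26 \right)}\right) \left(w + \left(-108 + 21\right)^{2}\right) = \left(72 + \left(27 - 26\right)\right) \left(\frac{5744}{2187} + \left(-108 + 21\right)^{2}\right) = \left(72 + \left(27 - 26\right)\right) \left(\frac{5744}{2187} + \left(-87\right)^{2}\right) = \left(72 + 1\right) \left(\frac{5744}{2187} + 7569\right) = 73 \cdot \frac{16559147}{2187} = \frac{1208817731}{2187}$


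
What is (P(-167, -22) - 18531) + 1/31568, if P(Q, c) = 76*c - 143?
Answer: -642282527/31568 ≈ -20346.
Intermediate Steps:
P(Q, c) = -143 + 76*c
(P(-167, -22) - 18531) + 1/31568 = ((-143 + 76*(-22)) - 18531) + 1/31568 = ((-143 - 1672) - 18531) + 1/31568 = (-1815 - 18531) + 1/31568 = -20346 + 1/31568 = -642282527/31568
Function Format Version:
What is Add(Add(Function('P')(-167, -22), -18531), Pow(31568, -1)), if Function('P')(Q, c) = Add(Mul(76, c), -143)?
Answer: Rational(-642282527, 31568) ≈ -20346.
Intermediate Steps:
Function('P')(Q, c) = Add(-143, Mul(76, c))
Add(Add(Function('P')(-167, -22), -18531), Pow(31568, -1)) = Add(Add(Add(-143, Mul(76, -22)), -18531), Pow(31568, -1)) = Add(Add(Add(-143, -1672), -18531), Rational(1, 31568)) = Add(Add(-1815, -18531), Rational(1, 31568)) = Add(-20346, Rational(1, 31568)) = Rational(-642282527, 31568)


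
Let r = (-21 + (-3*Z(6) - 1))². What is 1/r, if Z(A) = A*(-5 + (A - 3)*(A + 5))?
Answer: 1/276676 ≈ 3.6143e-6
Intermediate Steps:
Z(A) = A*(-5 + (-3 + A)*(5 + A))
r = 276676 (r = (-21 + (-18*(-20 + 6² + 2*6) - 1))² = (-21 + (-18*(-20 + 36 + 12) - 1))² = (-21 + (-18*28 - 1))² = (-21 + (-3*168 - 1))² = (-21 + (-504 - 1))² = (-21 - 505)² = (-526)² = 276676)
1/r = 1/276676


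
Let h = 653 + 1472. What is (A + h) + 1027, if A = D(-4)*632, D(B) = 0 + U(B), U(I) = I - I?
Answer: 3152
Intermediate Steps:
U(I) = 0
D(B) = 0 (D(B) = 0 + 0 = 0)
A = 0 (A = 0*632 = 0)
h = 2125
(A + h) + 1027 = (0 + 2125) + 1027 = 2125 + 1027 = 3152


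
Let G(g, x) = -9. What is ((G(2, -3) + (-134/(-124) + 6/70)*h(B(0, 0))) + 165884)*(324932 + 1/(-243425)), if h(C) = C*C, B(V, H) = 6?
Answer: 14238959609791649367/264116125 ≈ 5.3912e+10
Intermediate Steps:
h(C) = C**2
((G(2, -3) + (-134/(-124) + 6/70)*h(B(0, 0))) + 165884)*(324932 + 1/(-243425)) = ((-9 + (-134/(-124) + 6/70)*6**2) + 165884)*(324932 + 1/(-243425)) = ((-9 + (-134*(-1/124) + 6*(1/70))*36) + 165884)*(324932 - 1/243425) = ((-9 + (67/62 + 3/35)*36) + 165884)*(79096572099/243425) = ((-9 + (2531/2170)*36) + 165884)*(79096572099/243425) = ((-9 + 45558/1085) + 165884)*(79096572099/243425) = (35793/1085 + 165884)*(79096572099/243425) = (180019933/1085)*(79096572099/243425) = 14238959609791649367/264116125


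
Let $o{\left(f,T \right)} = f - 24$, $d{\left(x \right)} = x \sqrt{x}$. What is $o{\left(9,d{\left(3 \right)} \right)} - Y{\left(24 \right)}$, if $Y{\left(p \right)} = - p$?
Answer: $9$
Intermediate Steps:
$d{\left(x \right)} = x^{\frac{3}{2}}$
$o{\left(f,T \right)} = -24 + f$ ($o{\left(f,T \right)} = f - 24 = -24 + f$)
$o{\left(9,d{\left(3 \right)} \right)} - Y{\left(24 \right)} = \left(-24 + 9\right) - \left(-1\right) 24 = -15 - -24 = -15 + 24 = 9$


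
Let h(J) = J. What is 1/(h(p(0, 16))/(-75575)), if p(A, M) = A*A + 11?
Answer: -75575/11 ≈ -6870.5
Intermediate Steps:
p(A, M) = 11 + A² (p(A, M) = A² + 11 = 11 + A²)
1/(h(p(0, 16))/(-75575)) = 1/((11 + 0²)/(-75575)) = 1/((11 + 0)*(-1/75575)) = 1/(11*(-1/75575)) = 1/(-11/75575) = -75575/11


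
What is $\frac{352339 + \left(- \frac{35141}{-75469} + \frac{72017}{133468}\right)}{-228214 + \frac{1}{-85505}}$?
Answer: $- \frac{303458436473248763245}{196552939204620946932} \approx -1.5439$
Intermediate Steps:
$\frac{352339 + \left(- \frac{35141}{-75469} + \frac{72017}{133468}\right)}{-228214 + \frac{1}{-85505}} = \frac{352339 + \left(\left(-35141\right) \left(- \frac{1}{75469}\right) + 72017 \cdot \frac{1}{133468}\right)}{-228214 - \frac{1}{85505}} = \frac{352339 + \left(\frac{35141}{75469} + \frac{72017}{133468}\right)}{- \frac{19513438071}{85505}} = \left(352339 + \frac{10125249961}{10072696492}\right) \left(- \frac{85505}{19513438071}\right) = \frac{3549013934544749}{10072696492} \left(- \frac{85505}{19513438071}\right) = - \frac{303458436473248763245}{196552939204620946932}$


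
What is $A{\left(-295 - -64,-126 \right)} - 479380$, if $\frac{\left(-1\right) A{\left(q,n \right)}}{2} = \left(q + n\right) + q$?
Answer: $-478204$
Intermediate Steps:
$A{\left(q,n \right)} = - 4 q - 2 n$ ($A{\left(q,n \right)} = - 2 \left(\left(q + n\right) + q\right) = - 2 \left(\left(n + q\right) + q\right) = - 2 \left(n + 2 q\right) = - 4 q - 2 n$)
$A{\left(-295 - -64,-126 \right)} - 479380 = \left(- 4 \left(-295 - -64\right) - -252\right) - 479380 = \left(- 4 \left(-295 + 64\right) + 252\right) - 479380 = \left(\left(-4\right) \left(-231\right) + 252\right) - 479380 = \left(924 + 252\right) - 479380 = 1176 - 479380 = -478204$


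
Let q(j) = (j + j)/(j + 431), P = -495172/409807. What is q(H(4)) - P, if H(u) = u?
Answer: 218678276/178266045 ≈ 1.2267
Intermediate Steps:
P = -495172/409807 (P = -495172*1/409807 = -495172/409807 ≈ -1.2083)
q(j) = 2*j/(431 + j) (q(j) = (2*j)/(431 + j) = 2*j/(431 + j))
q(H(4)) - P = 2*4/(431 + 4) - 1*(-495172/409807) = 2*4/435 + 495172/409807 = 2*4*(1/435) + 495172/409807 = 8/435 + 495172/409807 = 218678276/178266045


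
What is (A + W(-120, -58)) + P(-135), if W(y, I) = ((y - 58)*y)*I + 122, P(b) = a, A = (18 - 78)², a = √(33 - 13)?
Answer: -1235158 + 2*√5 ≈ -1.2352e+6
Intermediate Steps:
a = 2*√5 (a = √20 = 2*√5 ≈ 4.4721)
A = 3600 (A = (-60)² = 3600)
P(b) = 2*√5
W(y, I) = 122 + I*y*(-58 + y) (W(y, I) = ((-58 + y)*y)*I + 122 = (y*(-58 + y))*I + 122 = I*y*(-58 + y) + 122 = 122 + I*y*(-58 + y))
(A + W(-120, -58)) + P(-135) = (3600 + (122 - 58*(-120)² - 58*(-58)*(-120))) + 2*√5 = (3600 + (122 - 58*14400 - 403680)) + 2*√5 = (3600 + (122 - 835200 - 403680)) + 2*√5 = (3600 - 1238758) + 2*√5 = -1235158 + 2*√5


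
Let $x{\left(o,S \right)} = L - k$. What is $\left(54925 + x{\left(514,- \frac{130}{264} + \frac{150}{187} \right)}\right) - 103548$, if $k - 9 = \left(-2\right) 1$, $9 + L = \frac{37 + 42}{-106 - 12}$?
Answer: $- \frac{5739481}{118} \approx -48640.0$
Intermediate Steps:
$L = - \frac{1141}{118}$ ($L = -9 + \frac{37 + 42}{-106 - 12} = -9 + \frac{79}{-118} = -9 + 79 \left(- \frac{1}{118}\right) = -9 - \frac{79}{118} = - \frac{1141}{118} \approx -9.6695$)
$k = 7$ ($k = 9 - 2 = 7$)
$x{\left(o,S \right)} = - \frac{1967}{118}$ ($x{\left(o,S \right)} = - \frac{1141}{118} - 7 = - \frac{1967}{118}$)
$\left(54925 + x{\left(514,- \frac{130}{264} + \frac{150}{187} \right)}\right) - 103548 = \left(54925 - \frac{1967}{118}\right) - 103548 = \frac{6479183}{118} - 103548 = - \frac{5739481}{118}$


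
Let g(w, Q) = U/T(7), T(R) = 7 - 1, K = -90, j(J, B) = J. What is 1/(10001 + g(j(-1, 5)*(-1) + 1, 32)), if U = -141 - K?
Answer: 2/19985 ≈ 0.00010008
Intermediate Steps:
T(R) = 6
U = -51 (U = -141 - 1*(-90) = -141 + 90 = -51)
g(w, Q) = -17/2 (g(w, Q) = -51/6 = -51*1/6 = -17/2)
1/(10001 + g(j(-1, 5)*(-1) + 1, 32)) = 1/(10001 - 17/2) = 1/(19985/2) = 2/19985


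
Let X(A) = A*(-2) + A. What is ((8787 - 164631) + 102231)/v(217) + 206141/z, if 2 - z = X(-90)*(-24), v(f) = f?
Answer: -10168387/67022 ≈ -151.72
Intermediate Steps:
X(A) = -A (X(A) = -2*A + A = -A)
z = 2162 (z = 2 - (-1*(-90))*(-24) = 2 - 90*(-24) = 2 - 1*(-2160) = 2 + 2160 = 2162)
((8787 - 164631) + 102231)/v(217) + 206141/z = ((8787 - 164631) + 102231)/217 + 206141/2162 = (-155844 + 102231)*(1/217) + 206141*(1/2162) = -53613*1/217 + 206141/2162 = -7659/31 + 206141/2162 = -10168387/67022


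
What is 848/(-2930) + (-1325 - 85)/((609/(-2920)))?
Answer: 2010479928/297395 ≈ 6760.3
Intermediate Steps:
848/(-2930) + (-1325 - 85)/((609/(-2920))) = 848*(-1/2930) - 1410/(609*(-1/2920)) = -424/1465 - 1410/(-609/2920) = -424/1465 - 1410*(-2920/609) = -424/1465 + 1372400/203 = 2010479928/297395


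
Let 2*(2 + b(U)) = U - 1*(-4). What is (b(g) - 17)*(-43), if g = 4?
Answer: 645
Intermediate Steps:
b(U) = U/2 (b(U) = -2 + (U - 1*(-4))/2 = -2 + (U + 4)/2 = -2 + (4 + U)/2 = -2 + (2 + U/2) = U/2)
(b(g) - 17)*(-43) = ((½)*4 - 17)*(-43) = (2 - 17)*(-43) = -15*(-43) = 645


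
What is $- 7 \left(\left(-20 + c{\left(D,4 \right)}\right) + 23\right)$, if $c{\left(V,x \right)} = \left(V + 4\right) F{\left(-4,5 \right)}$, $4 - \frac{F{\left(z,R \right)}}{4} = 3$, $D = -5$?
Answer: $7$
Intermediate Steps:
$F{\left(z,R \right)} = 4$ ($F{\left(z,R \right)} = 16 - 12 = 4$)
$c{\left(V,x \right)} = 16 + 4 V$ ($c{\left(V,x \right)} = \left(V + 4\right) 4 = \left(4 + V\right) 4 = 16 + 4 V$)
$- 7 \left(\left(-20 + c{\left(D,4 \right)}\right) + 23\right) = - 7 \left(\left(-20 + \left(16 + 4 \left(-5\right)\right)\right) + 23\right) = - 7 \left(\left(-20 + \left(16 - 20\right)\right) + 23\right) = - 7 \left(\left(-20 - 4\right) + 23\right) = - 7 \left(-24 + 23\right) = \left(-7\right) \left(-1\right) = 7$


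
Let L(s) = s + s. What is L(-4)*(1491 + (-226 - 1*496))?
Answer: -6152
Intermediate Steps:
L(s) = 2*s
L(-4)*(1491 + (-226 - 1*496)) = (2*(-4))*(1491 + (-226 - 1*496)) = -8*(1491 + (-226 - 496)) = -8*(1491 - 722) = -8*769 = -6152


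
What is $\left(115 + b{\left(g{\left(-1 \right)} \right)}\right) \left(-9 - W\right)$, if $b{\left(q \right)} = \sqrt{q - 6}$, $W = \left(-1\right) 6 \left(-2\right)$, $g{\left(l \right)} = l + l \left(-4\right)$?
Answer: $-2415 - 21 i \sqrt{3} \approx -2415.0 - 36.373 i$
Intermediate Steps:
$g{\left(l \right)} = - 3 l$ ($g{\left(l \right)} = l - 4 l = - 3 l$)
$W = 12$ ($W = \left(-6\right) \left(-2\right) = 12$)
$b{\left(q \right)} = \sqrt{-6 + q}$
$\left(115 + b{\left(g{\left(-1 \right)} \right)}\right) \left(-9 - W\right) = \left(115 + \sqrt{-6 - -3}\right) \left(-9 - 12\right) = \left(115 + \sqrt{-6 + 3}\right) \left(-9 - 12\right) = \left(115 + \sqrt{-3}\right) \left(-21\right) = \left(115 + i \sqrt{3}\right) \left(-21\right) = -2415 - 21 i \sqrt{3}$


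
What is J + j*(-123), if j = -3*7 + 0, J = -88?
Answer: 2495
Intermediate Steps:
j = -21 (j = -21 + 0 = -21)
J + j*(-123) = -88 - 21*(-123) = -88 + 2583 = 2495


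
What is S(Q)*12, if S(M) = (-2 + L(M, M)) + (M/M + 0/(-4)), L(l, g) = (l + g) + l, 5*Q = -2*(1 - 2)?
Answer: 12/5 ≈ 2.4000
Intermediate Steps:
Q = 2/5 (Q = (-2*(1 - 2))/5 = (-2*(-1))/5 = (1/5)*2 = 2/5 ≈ 0.40000)
L(l, g) = g + 2*l (L(l, g) = (g + l) + l = g + 2*l)
S(M) = -1 + 3*M (S(M) = (-2 + (M + 2*M)) + (M/M + 0/(-4)) = (-2 + 3*M) + (1 + 0*(-1/4)) = (-2 + 3*M) + (1 + 0) = (-2 + 3*M) + 1 = -1 + 3*M)
S(Q)*12 = (-1 + 3*(2/5))*12 = (-1 + 6/5)*12 = (1/5)*12 = 12/5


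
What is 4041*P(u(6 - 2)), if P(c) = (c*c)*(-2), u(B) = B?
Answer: -129312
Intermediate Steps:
P(c) = -2*c**2 (P(c) = c**2*(-2) = -2*c**2)
4041*P(u(6 - 2)) = 4041*(-2*(6 - 2)**2) = 4041*(-2*4**2) = 4041*(-2*16) = 4041*(-32) = -129312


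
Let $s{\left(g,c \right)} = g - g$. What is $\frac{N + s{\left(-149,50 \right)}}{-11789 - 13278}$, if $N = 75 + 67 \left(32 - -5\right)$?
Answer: $- \frac{2554}{25067} \approx -0.10189$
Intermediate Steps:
$s{\left(g,c \right)} = 0$
$N = 2554$ ($N = 75 + 67 \left(32 + 5\right) = 75 + 67 \cdot 37 = 75 + 2479 = 2554$)
$\frac{N + s{\left(-149,50 \right)}}{-11789 - 13278} = \frac{2554 + 0}{-11789 - 13278} = \frac{2554}{-25067} = 2554 \left(- \frac{1}{25067}\right) = - \frac{2554}{25067}$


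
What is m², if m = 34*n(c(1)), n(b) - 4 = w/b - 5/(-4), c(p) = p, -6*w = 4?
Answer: 874225/36 ≈ 24284.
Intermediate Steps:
w = -⅔ (w = -⅙*4 = -⅔ ≈ -0.66667)
n(b) = 21/4 - 2/(3*b) (n(b) = 4 + (-2/(3*b) - 5/(-4)) = 4 + (-2/(3*b) - 5*(-¼)) = 4 + (-2/(3*b) + 5/4) = 4 + (5/4 - 2/(3*b)) = 21/4 - 2/(3*b))
m = 935/6 (m = 34*((1/12)*(-8 + 63*1)/1) = 34*((1/12)*1*(-8 + 63)) = 34*((1/12)*1*55) = 34*(55/12) = 935/6 ≈ 155.83)
m² = (935/6)² = 874225/36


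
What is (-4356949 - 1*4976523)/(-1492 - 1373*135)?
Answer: 9333472/186847 ≈ 49.953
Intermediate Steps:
(-4356949 - 1*4976523)/(-1492 - 1373*135) = (-4356949 - 4976523)/(-1492 - 185355) = -9333472/(-186847) = -9333472*(-1/186847) = 9333472/186847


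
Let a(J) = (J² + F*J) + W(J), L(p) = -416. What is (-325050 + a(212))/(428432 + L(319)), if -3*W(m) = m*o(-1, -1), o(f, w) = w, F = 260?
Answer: -337373/642024 ≈ -0.52548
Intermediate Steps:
W(m) = m/3 (W(m) = -m*(-1)/3 = -(-1)*m/3 = m/3)
a(J) = J² + 781*J/3 (a(J) = (J² + 260*J) + J/3 = J² + 781*J/3)
(-325050 + a(212))/(428432 + L(319)) = (-325050 + (⅓)*212*(781 + 3*212))/(428432 - 416) = (-325050 + (⅓)*212*(781 + 636))/428016 = (-325050 + (⅓)*212*1417)*(1/428016) = (-325050 + 300404/3)*(1/428016) = -674746/3*1/428016 = -337373/642024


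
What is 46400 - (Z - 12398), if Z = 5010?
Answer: 53788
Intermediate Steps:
46400 - (Z - 12398) = 46400 - (5010 - 12398) = 46400 - 1*(-7388) = 46400 + 7388 = 53788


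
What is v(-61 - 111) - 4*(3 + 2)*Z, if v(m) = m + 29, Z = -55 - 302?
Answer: 6997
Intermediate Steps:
Z = -357
v(m) = 29 + m
v(-61 - 111) - 4*(3 + 2)*Z = (29 + (-61 - 111)) - 4*(3 + 2)*(-357) = (29 - 172) - 4*5*(-357) = -143 - 20*(-357) = -143 - 1*(-7140) = -143 + 7140 = 6997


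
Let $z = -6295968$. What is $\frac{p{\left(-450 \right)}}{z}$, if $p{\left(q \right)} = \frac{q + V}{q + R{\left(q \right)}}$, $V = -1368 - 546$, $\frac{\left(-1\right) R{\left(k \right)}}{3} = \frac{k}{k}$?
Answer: $- \frac{197}{237672792} \approx -8.2887 \cdot 10^{-7}$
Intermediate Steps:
$R{\left(k \right)} = -3$ ($R{\left(k \right)} = - 3 \frac{k}{k} = \left(-3\right) 1 = -3$)
$V = -1914$ ($V = -1368 - 546 = -1914$)
$p{\left(q \right)} = \frac{-1914 + q}{-3 + q}$ ($p{\left(q \right)} = \frac{q - 1914}{q - 3} = \frac{-1914 + q}{-3 + q}$)
$\frac{p{\left(-450 \right)}}{z} = \frac{\frac{1}{-3 - 450} \left(-1914 - 450\right)}{-6295968} = \frac{1}{-453} \left(-2364\right) \left(- \frac{1}{6295968}\right) = \left(- \frac{1}{453}\right) \left(-2364\right) \left(- \frac{1}{6295968}\right) = \frac{788}{151} \left(- \frac{1}{6295968}\right) = - \frac{197}{237672792}$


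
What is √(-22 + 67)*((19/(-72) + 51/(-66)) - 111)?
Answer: -88733*√5/264 ≈ -751.56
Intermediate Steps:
√(-22 + 67)*((19/(-72) + 51/(-66)) - 111) = √45*((19*(-1/72) + 51*(-1/66)) - 111) = (3*√5)*((-19/72 - 17/22) - 111) = (3*√5)*(-821/792 - 111) = (3*√5)*(-88733/792) = -88733*√5/264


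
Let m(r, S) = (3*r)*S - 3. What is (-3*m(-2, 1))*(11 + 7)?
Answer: 486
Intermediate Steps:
m(r, S) = -3 + 3*S*r (m(r, S) = 3*S*r - 3 = -3 + 3*S*r)
(-3*m(-2, 1))*(11 + 7) = (-3*(-3 + 3*1*(-2)))*(11 + 7) = -3*(-3 - 6)*18 = -3*(-9)*18 = 27*18 = 486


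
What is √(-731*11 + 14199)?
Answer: √6158 ≈ 78.473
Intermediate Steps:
√(-731*11 + 14199) = √(-8041 + 14199) = √6158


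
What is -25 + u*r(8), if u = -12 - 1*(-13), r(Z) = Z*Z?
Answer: 39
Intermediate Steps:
r(Z) = Z**2
u = 1 (u = -12 + 13 = 1)
-25 + u*r(8) = -25 + 1*8**2 = -25 + 1*64 = -25 + 64 = 39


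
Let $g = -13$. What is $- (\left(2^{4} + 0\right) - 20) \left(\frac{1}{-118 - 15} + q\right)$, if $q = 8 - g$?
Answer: $\frac{11168}{133} \approx 83.97$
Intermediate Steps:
$q = 21$ ($q = 8 - -13 = 8 + 13 = 21$)
$- (\left(2^{4} + 0\right) - 20) \left(\frac{1}{-118 - 15} + q\right) = - (\left(2^{4} + 0\right) - 20) \left(\frac{1}{-118 - 15} + 21\right) = - (\left(16 + 0\right) - 20) \left(\frac{1}{-133} + 21\right) = - (16 - 20) \left(- \frac{1}{133} + 21\right) = \left(-1\right) \left(-4\right) \frac{2792}{133} = 4 \cdot \frac{2792}{133} = \frac{11168}{133}$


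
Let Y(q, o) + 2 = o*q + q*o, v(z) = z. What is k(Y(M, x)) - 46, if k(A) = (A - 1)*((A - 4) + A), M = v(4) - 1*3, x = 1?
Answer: -42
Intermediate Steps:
M = 1 (M = 4 - 1*3 = 4 - 3 = 1)
Y(q, o) = -2 + 2*o*q (Y(q, o) = -2 + (o*q + q*o) = -2 + (o*q + o*q) = -2 + 2*o*q)
k(A) = (-1 + A)*(-4 + 2*A) (k(A) = (-1 + A)*((-4 + A) + A) = (-1 + A)*(-4 + 2*A))
k(Y(M, x)) - 46 = (4 - 6*(-2 + 2*1*1) + 2*(-2 + 2*1*1)**2) - 46 = (4 - 6*(-2 + 2) + 2*(-2 + 2)**2) - 46 = (4 - 6*0 + 2*0**2) - 46 = (4 + 0 + 2*0) - 46 = (4 + 0 + 0) - 46 = 4 - 46 = -42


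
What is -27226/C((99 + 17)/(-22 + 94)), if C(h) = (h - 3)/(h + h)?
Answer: 1579108/25 ≈ 63164.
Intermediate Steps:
C(h) = (-3 + h)/(2*h) (C(h) = (-3 + h)/((2*h)) = (-3 + h)*(1/(2*h)) = (-3 + h)/(2*h))
-27226/C((99 + 17)/(-22 + 94)) = -27226*2*(99 + 17)/((-22 + 94)*(-3 + (99 + 17)/(-22 + 94))) = -27226*29/(9*(-3 + 116/72)) = -27226*29/(9*(-3 + 116*(1/72))) = -27226*29/(9*(-3 + 29/18)) = -27226/((½)*(18/29)*(-25/18)) = -27226/(-25/58) = -27226*(-58/25) = 1579108/25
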